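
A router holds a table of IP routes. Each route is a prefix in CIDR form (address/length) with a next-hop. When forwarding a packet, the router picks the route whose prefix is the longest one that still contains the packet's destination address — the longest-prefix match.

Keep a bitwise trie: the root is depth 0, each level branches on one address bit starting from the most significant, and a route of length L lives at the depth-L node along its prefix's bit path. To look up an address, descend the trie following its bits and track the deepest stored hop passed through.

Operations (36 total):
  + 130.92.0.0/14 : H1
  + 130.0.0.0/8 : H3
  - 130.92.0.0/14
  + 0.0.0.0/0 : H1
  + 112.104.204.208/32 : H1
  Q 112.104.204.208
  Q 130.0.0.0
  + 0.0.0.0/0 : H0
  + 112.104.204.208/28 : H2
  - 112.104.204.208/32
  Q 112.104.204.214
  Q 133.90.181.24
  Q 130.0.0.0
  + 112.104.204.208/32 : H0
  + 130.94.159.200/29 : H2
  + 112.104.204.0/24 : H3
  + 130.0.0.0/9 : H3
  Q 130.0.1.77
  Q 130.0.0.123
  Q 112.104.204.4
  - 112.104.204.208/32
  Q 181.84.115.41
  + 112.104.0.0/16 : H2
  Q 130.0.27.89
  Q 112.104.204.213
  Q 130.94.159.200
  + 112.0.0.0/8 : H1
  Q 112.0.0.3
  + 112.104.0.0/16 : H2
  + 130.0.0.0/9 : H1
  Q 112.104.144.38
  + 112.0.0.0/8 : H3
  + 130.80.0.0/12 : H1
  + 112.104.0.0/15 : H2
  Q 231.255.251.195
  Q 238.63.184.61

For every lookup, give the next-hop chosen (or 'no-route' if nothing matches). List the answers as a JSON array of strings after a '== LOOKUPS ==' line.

Trace:
  add 130.92.0.0/14 -> H1 at depth 14
  add 130.0.0.0/8 -> H3 at depth 8
  - 130.92.0.0/14 clear@14
  add 0.0.0.0/0 -> H1 at depth 0
  add 112.104.204.208/32 -> H1 at depth 32
  Q 112.104.204.208: descend 01110000011010001100110011010000 ; hops seen [H1,H1] ; pick H1
  Q 130.0.0.0: descend 100000100 ; hops seen [H1,H3] ; pick H3
  add 0.0.0.0/0 -> H0 at depth 0
  add 112.104.204.208/28 -> H2 at depth 28
  - 112.104.204.208/32 clear@32
  Q 112.104.204.214: descend 01110000011010001100110011010 ; hops seen [H0,H2] ; pick H2
  Q 133.90.181.24: descend 10000 ; hops seen [H0] ; pick H0
  Q 130.0.0.0: descend 100000100 ; hops seen [H0,H3] ; pick H3
  add 112.104.204.208/32 -> H0 at depth 32
  add 130.94.159.200/29 -> H2 at depth 29
  add 112.104.204.0/24 -> H3 at depth 24
  add 130.0.0.0/9 -> H3 at depth 9
  Q 130.0.1.77: descend 100000100 ; hops seen [H0,H3,H3] ; pick H3
  Q 130.0.0.123: descend 100000100 ; hops seen [H0,H3,H3] ; pick H3
  Q 112.104.204.4: descend 011100000110100011001100 ; hops seen [H0,H3] ; pick H3
  - 112.104.204.208/32 clear@32
  Q 181.84.115.41: descend 10 ; hops seen [H0] ; pick H0
  add 112.104.0.0/16 -> H2 at depth 16
  Q 130.0.27.89: descend 100000100 ; hops seen [H0,H3,H3] ; pick H3
  Q 112.104.204.213: descend 01110000011010001100110011010 ; hops seen [H0,H2,H3,H2] ; pick H2
  Q 130.94.159.200: descend 10000010010111101001111111001 ; hops seen [H0,H3,H3,H2] ; pick H2
  add 112.0.0.0/8 -> H1 at depth 8
  Q 112.0.0.3: descend 011100000 ; hops seen [H0,H1] ; pick H1
  add 112.104.0.0/16 -> H2 at depth 16
  add 130.0.0.0/9 -> H1 at depth 9
  Q 112.104.144.38: descend 01110000011010001 ; hops seen [H0,H1,H2] ; pick H2
  add 112.0.0.0/8 -> H3 at depth 8
  add 130.80.0.0/12 -> H1 at depth 12
  add 112.104.0.0/15 -> H2 at depth 15
  Q 231.255.251.195: descend 1 ; hops seen [H0] ; pick H0
  Q 238.63.184.61: descend 1 ; hops seen [H0] ; pick H0

== LOOKUPS ==
["H1","H3","H2","H0","H3","H3","H3","H3","H0","H3","H2","H2","H1","H2","H0","H0"]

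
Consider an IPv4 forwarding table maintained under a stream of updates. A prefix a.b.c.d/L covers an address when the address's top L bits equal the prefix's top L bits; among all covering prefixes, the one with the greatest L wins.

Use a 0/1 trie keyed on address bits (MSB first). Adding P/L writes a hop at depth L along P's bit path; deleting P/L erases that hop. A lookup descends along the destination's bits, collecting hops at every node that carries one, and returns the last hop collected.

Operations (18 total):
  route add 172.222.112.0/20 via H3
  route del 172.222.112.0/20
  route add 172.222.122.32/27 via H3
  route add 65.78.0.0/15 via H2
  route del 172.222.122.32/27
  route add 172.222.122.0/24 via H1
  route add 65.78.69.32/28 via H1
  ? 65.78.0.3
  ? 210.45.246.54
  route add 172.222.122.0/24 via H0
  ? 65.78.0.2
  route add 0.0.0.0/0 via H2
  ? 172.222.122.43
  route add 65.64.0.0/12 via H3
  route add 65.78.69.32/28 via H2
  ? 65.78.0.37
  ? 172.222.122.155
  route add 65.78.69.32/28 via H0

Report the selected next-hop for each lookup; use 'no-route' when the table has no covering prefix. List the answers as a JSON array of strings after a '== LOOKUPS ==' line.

Process each operation:
  + 172.222.112.0/20 (H3) depth=20
  - 172.222.112.0/20 clear@20
  + 172.222.122.32/27 (H3) depth=27
  + 65.78.0.0/15 (H2) depth=15
  - 172.222.122.32/27 clear@27
  + 172.222.122.0/24 (H1) depth=24
  + 65.78.69.32/28 (H1) depth=28
  lookup 65.78.0.3: bits 01000001010011100 walk d0:-→d1:-→d2:-→d3:-→d4:-→d5:-→d6:-→d7:-→d8:-→d9:-→d10:-→d11:-→d12:-→d13:-→d14:-→d15:H2→d16:-→d17:- -> H2
  lookup 210.45.246.54: bits 1 walk d0:-→d1:- -> no-route
  + 172.222.122.0/24 (H0) depth=24
  lookup 65.78.0.2: bits 01000001010011100 walk d0:-→d1:-→d2:-→d3:-→d4:-→d5:-→d6:-→d7:-→d8:-→d9:-→d10:-→d11:-→d12:-→d13:-→d14:-→d15:H2→d16:-→d17:- -> H2
  + 0.0.0.0/0 (H2) depth=0
  lookup 172.222.122.43: bits 101011001101111001111010001 walk d0:H2→d1:-→d2:-→d3:-→d4:-→d5:-→d6:-→d7:-→d8:-→d9:-→d10:-→d11:-→d12:-→d13:-→d14:-→d15:-→d16:-→d17:-→d18:-→d19:-→d20:-→d21:-→d22:-→d23:-→d24:H0→d25:-→d26:-→d27:- -> H0
  + 65.64.0.0/12 (H3) depth=12
  + 65.78.69.32/28 (H2) depth=28
  lookup 65.78.0.37: bits 01000001010011100 walk d0:H2→d1:-→d2:-→d3:-→d4:-→d5:-→d6:-→d7:-→d8:-→d9:-→d10:-→d11:-→d12:H3→d13:-→d14:-→d15:H2→d16:-→d17:- -> H2
  lookup 172.222.122.155: bits 101011001101111001111010 walk d0:H2→d1:-→d2:-→d3:-→d4:-→d5:-→d6:-→d7:-→d8:-→d9:-→d10:-→d11:-→d12:-→d13:-→d14:-→d15:-→d16:-→d17:-→d18:-→d19:-→d20:-→d21:-→d22:-→d23:-→d24:H0 -> H0
  + 65.78.69.32/28 (H0) depth=28

== LOOKUPS ==
["H2","no-route","H2","H0","H2","H0"]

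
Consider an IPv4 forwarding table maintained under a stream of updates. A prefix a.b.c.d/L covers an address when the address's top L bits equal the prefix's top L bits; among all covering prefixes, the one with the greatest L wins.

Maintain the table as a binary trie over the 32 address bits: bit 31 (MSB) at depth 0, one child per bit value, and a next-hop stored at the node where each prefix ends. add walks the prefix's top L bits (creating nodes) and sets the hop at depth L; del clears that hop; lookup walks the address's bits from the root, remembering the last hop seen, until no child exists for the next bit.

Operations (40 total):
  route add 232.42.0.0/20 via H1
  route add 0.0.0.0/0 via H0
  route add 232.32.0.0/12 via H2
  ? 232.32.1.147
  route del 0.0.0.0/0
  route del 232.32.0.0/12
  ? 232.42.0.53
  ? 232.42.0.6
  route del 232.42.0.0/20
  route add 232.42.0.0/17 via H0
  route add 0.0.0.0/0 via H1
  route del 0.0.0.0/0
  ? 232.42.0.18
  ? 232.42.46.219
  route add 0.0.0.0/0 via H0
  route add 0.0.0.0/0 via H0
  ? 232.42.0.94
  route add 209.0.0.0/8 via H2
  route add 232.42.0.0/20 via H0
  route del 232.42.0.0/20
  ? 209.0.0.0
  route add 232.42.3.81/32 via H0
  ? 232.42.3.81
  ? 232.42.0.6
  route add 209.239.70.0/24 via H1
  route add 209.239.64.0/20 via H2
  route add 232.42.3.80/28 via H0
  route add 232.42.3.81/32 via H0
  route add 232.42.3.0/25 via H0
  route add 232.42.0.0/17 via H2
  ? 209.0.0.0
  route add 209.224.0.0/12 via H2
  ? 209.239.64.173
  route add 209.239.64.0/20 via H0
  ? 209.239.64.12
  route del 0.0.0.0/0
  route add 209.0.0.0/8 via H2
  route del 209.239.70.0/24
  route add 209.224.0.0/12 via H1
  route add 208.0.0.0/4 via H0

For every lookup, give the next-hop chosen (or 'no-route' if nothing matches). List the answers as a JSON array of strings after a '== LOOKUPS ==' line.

Apply in order:
  add 232.42.0.0/20 -> H1 at depth 20
  add 0.0.0.0/0 -> H0 at depth 0
  add 232.32.0.0/12 -> H2 at depth 12
  ? 232.32.1.147  path d0:H0→d1:-→d2:-→d3:-→d4:-→d5:-→d6:-→d7:-→d8:-→d9:-→d10:-→d11:-→d12:H2  best=H2
  - 0.0.0.0/0 clear@0
  - 232.32.0.0/12 clear@12
  ? 232.42.0.53  path d0:-→d1:-→d2:-→d3:-→d4:-→d5:-→d6:-→d7:-→d8:-→d9:-→d10:-→d11:-→d12:-→d13:-→d14:-→d15:-→d16:-→d17:-→d18:-→d19:-→d20:H1  best=H1
  ? 232.42.0.6  path d0:-→d1:-→d2:-→d3:-→d4:-→d5:-→d6:-→d7:-→d8:-→d9:-→d10:-→d11:-→d12:-→d13:-→d14:-→d15:-→d16:-→d17:-→d18:-→d19:-→d20:H1  best=H1
  - 232.42.0.0/20 clear@20
  add 232.42.0.0/17 -> H0 at depth 17
  add 0.0.0.0/0 -> H1 at depth 0
  - 0.0.0.0/0 clear@0
  ? 232.42.0.18  path d0:-→d1:-→d2:-→d3:-→d4:-→d5:-→d6:-→d7:-→d8:-→d9:-→d10:-→d11:-→d12:-→d13:-→d14:-→d15:-→d16:-→d17:H0→d18:-→d19:-→d20:-  best=H0
  ? 232.42.46.219  path d0:-→d1:-→d2:-→d3:-→d4:-→d5:-→d6:-→d7:-→d8:-→d9:-→d10:-→d11:-→d12:-→d13:-→d14:-→d15:-→d16:-→d17:H0→d18:-  best=H0
  add 0.0.0.0/0 -> H0 at depth 0
  add 0.0.0.0/0 -> H0 at depth 0
  ? 232.42.0.94  path d0:H0→d1:-→d2:-→d3:-→d4:-→d5:-→d6:-→d7:-→d8:-→d9:-→d10:-→d11:-→d12:-→d13:-→d14:-→d15:-→d16:-→d17:H0→d18:-→d19:-→d20:-  best=H0
  add 209.0.0.0/8 -> H2 at depth 8
  add 232.42.0.0/20 -> H0 at depth 20
  - 232.42.0.0/20 clear@20
  ? 209.0.0.0  path d0:H0→d1:-→d2:-→d3:-→d4:-→d5:-→d6:-→d7:-→d8:H2  best=H2
  add 232.42.3.81/32 -> H0 at depth 32
  ? 232.42.3.81  path d0:H0→d1:-→d2:-→d3:-→d4:-→d5:-→d6:-→d7:-→d8:-→d9:-→d10:-→d11:-→d12:-→d13:-→d14:-→d15:-→d16:-→d17:H0→d18:-→d19:-→d20:-→d21:-→d22:-→d23:-→d24:-→d25:-→d26:-→d27:-→d28:-→d29:-→d30:-→d31:-→d32:H0  best=H0
  ? 232.42.0.6  path d0:H0→d1:-→d2:-→d3:-→d4:-→d5:-→d6:-→d7:-→d8:-→d9:-→d10:-→d11:-→d12:-→d13:-→d14:-→d15:-→d16:-→d17:H0→d18:-→d19:-→d20:-→d21:-→d22:-  best=H0
  add 209.239.70.0/24 -> H1 at depth 24
  add 209.239.64.0/20 -> H2 at depth 20
  add 232.42.3.80/28 -> H0 at depth 28
  add 232.42.3.81/32 -> H0 at depth 32
  add 232.42.3.0/25 -> H0 at depth 25
  add 232.42.0.0/17 -> H2 at depth 17
  ? 209.0.0.0  path d0:H0→d1:-→d2:-→d3:-→d4:-→d5:-→d6:-→d7:-→d8:H2  best=H2
  add 209.224.0.0/12 -> H2 at depth 12
  ? 209.239.64.173  path d0:H0→d1:-→d2:-→d3:-→d4:-→d5:-→d6:-→d7:-→d8:H2→d9:-→d10:-→d11:-→d12:H2→d13:-→d14:-→d15:-→d16:-→d17:-→d18:-→d19:-→d20:H2→d21:-  best=H2
  add 209.239.64.0/20 -> H0 at depth 20
  ? 209.239.64.12  path d0:H0→d1:-→d2:-→d3:-→d4:-→d5:-→d6:-→d7:-→d8:H2→d9:-→d10:-→d11:-→d12:H2→d13:-→d14:-→d15:-→d16:-→d17:-→d18:-→d19:-→d20:H0→d21:-  best=H0
  - 0.0.0.0/0 clear@0
  add 209.0.0.0/8 -> H2 at depth 8
  - 209.239.70.0/24 clear@24
  add 209.224.0.0/12 -> H1 at depth 12
  add 208.0.0.0/4 -> H0 at depth 4

== LOOKUPS ==
["H2","H1","H1","H0","H0","H0","H2","H0","H0","H2","H2","H0"]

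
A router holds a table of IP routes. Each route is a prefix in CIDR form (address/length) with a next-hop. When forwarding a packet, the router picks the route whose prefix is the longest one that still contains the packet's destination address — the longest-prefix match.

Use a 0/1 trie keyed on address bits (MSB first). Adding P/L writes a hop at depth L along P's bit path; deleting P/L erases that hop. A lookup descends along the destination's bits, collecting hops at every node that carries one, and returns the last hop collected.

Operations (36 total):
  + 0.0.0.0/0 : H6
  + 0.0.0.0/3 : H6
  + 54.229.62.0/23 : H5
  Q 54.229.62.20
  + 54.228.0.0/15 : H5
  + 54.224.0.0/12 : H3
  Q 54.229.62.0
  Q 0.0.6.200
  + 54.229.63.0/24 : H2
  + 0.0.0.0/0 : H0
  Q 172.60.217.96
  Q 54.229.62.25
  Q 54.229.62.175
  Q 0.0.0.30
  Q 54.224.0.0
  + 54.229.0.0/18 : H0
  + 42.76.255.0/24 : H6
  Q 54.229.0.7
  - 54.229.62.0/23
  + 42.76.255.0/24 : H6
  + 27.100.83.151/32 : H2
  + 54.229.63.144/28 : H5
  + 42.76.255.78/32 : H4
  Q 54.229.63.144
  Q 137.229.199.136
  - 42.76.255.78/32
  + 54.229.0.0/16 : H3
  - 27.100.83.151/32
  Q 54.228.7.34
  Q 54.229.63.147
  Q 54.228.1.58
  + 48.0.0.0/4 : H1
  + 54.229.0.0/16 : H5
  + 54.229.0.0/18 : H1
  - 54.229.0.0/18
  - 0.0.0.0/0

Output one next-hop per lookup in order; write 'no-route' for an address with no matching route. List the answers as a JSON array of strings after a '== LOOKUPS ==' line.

Process each operation:
  + 0.0.0.0/0 (H6) depth=0
  + 0.0.0.0/3 (H6) depth=3
  + 54.229.62.0/23 (H5) depth=23
  lookup 54.229.62.20: bits 00110110111001010011111 walk d0:H6→d1:-→d2:-→d3:-→d4:-→d5:-→d6:-→d7:-→d8:-→d9:-→d10:-→d11:-→d12:-→d13:-→d14:-→d15:-→d16:-→d17:-→d18:-→d19:-→d20:-→d21:-→d22:-→d23:H5 -> H5
  + 54.228.0.0/15 (H5) depth=15
  + 54.224.0.0/12 (H3) depth=12
  lookup 54.229.62.0: bits 00110110111001010011111 walk d0:H6→d1:-→d2:-→d3:-→d4:-→d5:-→d6:-→d7:-→d8:-→d9:-→d10:-→d11:-→d12:H3→d13:-→d14:-→d15:H5→d16:-→d17:-→d18:-→d19:-→d20:-→d21:-→d22:-→d23:H5 -> H5
  lookup 0.0.6.200: bits 000 walk d0:H6→d1:-→d2:-→d3:H6 -> H6
  + 54.229.63.0/24 (H2) depth=24
  + 0.0.0.0/0 (H0) depth=0
  lookup 172.60.217.96: bits ε walk d0:H0 -> H0
  lookup 54.229.62.25: bits 00110110111001010011111 walk d0:H0→d1:-→d2:-→d3:-→d4:-→d5:-→d6:-→d7:-→d8:-→d9:-→d10:-→d11:-→d12:H3→d13:-→d14:-→d15:H5→d16:-→d17:-→d18:-→d19:-→d20:-→d21:-→d22:-→d23:H5 -> H5
  lookup 54.229.62.175: bits 00110110111001010011111 walk d0:H0→d1:-→d2:-→d3:-→d4:-→d5:-→d6:-→d7:-→d8:-→d9:-→d10:-→d11:-→d12:H3→d13:-→d14:-→d15:H5→d16:-→d17:-→d18:-→d19:-→d20:-→d21:-→d22:-→d23:H5 -> H5
  lookup 0.0.0.30: bits 000 walk d0:H0→d1:-→d2:-→d3:H6 -> H6
  lookup 54.224.0.0: bits 0011011011100 walk d0:H0→d1:-→d2:-→d3:-→d4:-→d5:-→d6:-→d7:-→d8:-→d9:-→d10:-→d11:-→d12:H3→d13:- -> H3
  + 54.229.0.0/18 (H0) depth=18
  + 42.76.255.0/24 (H6) depth=24
  lookup 54.229.0.7: bits 001101101110010100 walk d0:H0→d1:-→d2:-→d3:-→d4:-→d5:-→d6:-→d7:-→d8:-→d9:-→d10:-→d11:-→d12:H3→d13:-→d14:-→d15:H5→d16:-→d17:-→d18:H0 -> H0
  - 54.229.62.0/23 clear@23
  + 42.76.255.0/24 (H6) depth=24
  + 27.100.83.151/32 (H2) depth=32
  + 54.229.63.144/28 (H5) depth=28
  + 42.76.255.78/32 (H4) depth=32
  lookup 54.229.63.144: bits 0011011011100101001111111001 walk d0:H0→d1:-→d2:-→d3:-→d4:-→d5:-→d6:-→d7:-→d8:-→d9:-→d10:-→d11:-→d12:H3→d13:-→d14:-→d15:H5→d16:-→d17:-→d18:H0→d19:-→d20:-→d21:-→d22:-→d23:-→d24:H2→d25:-→d26:-→d27:-→d28:H5 -> H5
  lookup 137.229.199.136: bits ε walk d0:H0 -> H0
  - 42.76.255.78/32 clear@32
  + 54.229.0.0/16 (H3) depth=16
  - 27.100.83.151/32 clear@32
  lookup 54.228.7.34: bits 001101101110010 walk d0:H0→d1:-→d2:-→d3:-→d4:-→d5:-→d6:-→d7:-→d8:-→d9:-→d10:-→d11:-→d12:H3→d13:-→d14:-→d15:H5 -> H5
  lookup 54.229.63.147: bits 0011011011100101001111111001 walk d0:H0→d1:-→d2:-→d3:-→d4:-→d5:-→d6:-→d7:-→d8:-→d9:-→d10:-→d11:-→d12:H3→d13:-→d14:-→d15:H5→d16:H3→d17:-→d18:H0→d19:-→d20:-→d21:-→d22:-→d23:-→d24:H2→d25:-→d26:-→d27:-→d28:H5 -> H5
  lookup 54.228.1.58: bits 001101101110010 walk d0:H0→d1:-→d2:-→d3:-→d4:-→d5:-→d6:-→d7:-→d8:-→d9:-→d10:-→d11:-→d12:H3→d13:-→d14:-→d15:H5 -> H5
  + 48.0.0.0/4 (H1) depth=4
  + 54.229.0.0/16 (H5) depth=16
  + 54.229.0.0/18 (H1) depth=18
  - 54.229.0.0/18 clear@18
  - 0.0.0.0/0 clear@0

== LOOKUPS ==
["H5","H5","H6","H0","H5","H5","H6","H3","H0","H5","H0","H5","H5","H5"]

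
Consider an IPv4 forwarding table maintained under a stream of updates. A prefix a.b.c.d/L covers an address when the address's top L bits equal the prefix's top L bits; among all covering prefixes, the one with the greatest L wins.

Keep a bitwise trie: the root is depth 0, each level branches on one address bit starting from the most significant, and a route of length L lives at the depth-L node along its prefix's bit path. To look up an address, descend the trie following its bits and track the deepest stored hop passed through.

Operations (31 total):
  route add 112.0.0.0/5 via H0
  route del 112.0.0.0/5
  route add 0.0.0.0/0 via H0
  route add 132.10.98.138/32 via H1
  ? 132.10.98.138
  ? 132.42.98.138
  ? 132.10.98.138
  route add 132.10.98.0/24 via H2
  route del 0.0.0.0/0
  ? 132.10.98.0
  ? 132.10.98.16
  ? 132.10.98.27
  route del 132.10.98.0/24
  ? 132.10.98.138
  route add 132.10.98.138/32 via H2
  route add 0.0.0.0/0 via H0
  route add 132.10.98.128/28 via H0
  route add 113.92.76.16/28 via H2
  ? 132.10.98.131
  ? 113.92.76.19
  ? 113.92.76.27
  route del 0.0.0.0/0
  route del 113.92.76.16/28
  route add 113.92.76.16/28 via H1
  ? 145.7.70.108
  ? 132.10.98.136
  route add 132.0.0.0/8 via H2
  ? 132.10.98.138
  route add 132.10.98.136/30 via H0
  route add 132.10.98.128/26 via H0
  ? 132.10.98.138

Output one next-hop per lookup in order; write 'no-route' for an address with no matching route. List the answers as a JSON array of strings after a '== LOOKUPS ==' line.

Process each operation:
  + 112.0.0.0/5 (H0) depth=5
  - 112.0.0.0/5 clear@5
  + 0.0.0.0/0 (H0) depth=0
  + 132.10.98.138/32 (H1) depth=32
  lookup 132.10.98.138: bits 10000100000010100110001010001010 walk d0:H0→d1:-→d2:-→d3:-→d4:-→d5:-→d6:-→d7:-→d8:-→d9:-→d10:-→d11:-→d12:-→d13:-→d14:-→d15:-→d16:-→d17:-→d18:-→d19:-→d20:-→d21:-→d22:-→d23:-→d24:-→d25:-→d26:-→d27:-→d28:-→d29:-→d30:-→d31:-→d32:H1 -> H1
  lookup 132.42.98.138: bits 1000010000 walk d0:H0→d1:-→d2:-→d3:-→d4:-→d5:-→d6:-→d7:-→d8:-→d9:-→d10:- -> H0
  lookup 132.10.98.138: bits 10000100000010100110001010001010 walk d0:H0→d1:-→d2:-→d3:-→d4:-→d5:-→d6:-→d7:-→d8:-→d9:-→d10:-→d11:-→d12:-→d13:-→d14:-→d15:-→d16:-→d17:-→d18:-→d19:-→d20:-→d21:-→d22:-→d23:-→d24:-→d25:-→d26:-→d27:-→d28:-→d29:-→d30:-→d31:-→d32:H1 -> H1
  + 132.10.98.0/24 (H2) depth=24
  - 0.0.0.0/0 clear@0
  lookup 132.10.98.0: bits 100001000000101001100010 walk d0:-→d1:-→d2:-→d3:-→d4:-→d5:-→d6:-→d7:-→d8:-→d9:-→d10:-→d11:-→d12:-→d13:-→d14:-→d15:-→d16:-→d17:-→d18:-→d19:-→d20:-→d21:-→d22:-→d23:-→d24:H2 -> H2
  lookup 132.10.98.16: bits 100001000000101001100010 walk d0:-→d1:-→d2:-→d3:-→d4:-→d5:-→d6:-→d7:-→d8:-→d9:-→d10:-→d11:-→d12:-→d13:-→d14:-→d15:-→d16:-→d17:-→d18:-→d19:-→d20:-→d21:-→d22:-→d23:-→d24:H2 -> H2
  lookup 132.10.98.27: bits 100001000000101001100010 walk d0:-→d1:-→d2:-→d3:-→d4:-→d5:-→d6:-→d7:-→d8:-→d9:-→d10:-→d11:-→d12:-→d13:-→d14:-→d15:-→d16:-→d17:-→d18:-→d19:-→d20:-→d21:-→d22:-→d23:-→d24:H2 -> H2
  - 132.10.98.0/24 clear@24
  lookup 132.10.98.138: bits 10000100000010100110001010001010 walk d0:-→d1:-→d2:-→d3:-→d4:-→d5:-→d6:-→d7:-→d8:-→d9:-→d10:-→d11:-→d12:-→d13:-→d14:-→d15:-→d16:-→d17:-→d18:-→d19:-→d20:-→d21:-→d22:-→d23:-→d24:-→d25:-→d26:-→d27:-→d28:-→d29:-→d30:-→d31:-→d32:H1 -> H1
  + 132.10.98.138/32 (H2) depth=32
  + 0.0.0.0/0 (H0) depth=0
  + 132.10.98.128/28 (H0) depth=28
  + 113.92.76.16/28 (H2) depth=28
  lookup 132.10.98.131: bits 1000010000001010011000101000 walk d0:H0→d1:-→d2:-→d3:-→d4:-→d5:-→d6:-→d7:-→d8:-→d9:-→d10:-→d11:-→d12:-→d13:-→d14:-→d15:-→d16:-→d17:-→d18:-→d19:-→d20:-→d21:-→d22:-→d23:-→d24:-→d25:-→d26:-→d27:-→d28:H0 -> H0
  lookup 113.92.76.19: bits 0111000101011100010011000001 walk d0:H0→d1:-→d2:-→d3:-→d4:-→d5:-→d6:-→d7:-→d8:-→d9:-→d10:-→d11:-→d12:-→d13:-→d14:-→d15:-→d16:-→d17:-→d18:-→d19:-→d20:-→d21:-→d22:-→d23:-→d24:-→d25:-→d26:-→d27:-→d28:H2 -> H2
  lookup 113.92.76.27: bits 0111000101011100010011000001 walk d0:H0→d1:-→d2:-→d3:-→d4:-→d5:-→d6:-→d7:-→d8:-→d9:-→d10:-→d11:-→d12:-→d13:-→d14:-→d15:-→d16:-→d17:-→d18:-→d19:-→d20:-→d21:-→d22:-→d23:-→d24:-→d25:-→d26:-→d27:-→d28:H2 -> H2
  - 0.0.0.0/0 clear@0
  - 113.92.76.16/28 clear@28
  + 113.92.76.16/28 (H1) depth=28
  lookup 145.7.70.108: bits 100 walk d0:-→d1:-→d2:-→d3:- -> no-route
  lookup 132.10.98.136: bits 100001000000101001100010100010 walk d0:-→d1:-→d2:-→d3:-→d4:-→d5:-→d6:-→d7:-→d8:-→d9:-→d10:-→d11:-→d12:-→d13:-→d14:-→d15:-→d16:-→d17:-→d18:-→d19:-→d20:-→d21:-→d22:-→d23:-→d24:-→d25:-→d26:-→d27:-→d28:H0→d29:-→d30:- -> H0
  + 132.0.0.0/8 (H2) depth=8
  lookup 132.10.98.138: bits 10000100000010100110001010001010 walk d0:-→d1:-→d2:-→d3:-→d4:-→d5:-→d6:-→d7:-→d8:H2→d9:-→d10:-→d11:-→d12:-→d13:-→d14:-→d15:-→d16:-→d17:-→d18:-→d19:-→d20:-→d21:-→d22:-→d23:-→d24:-→d25:-→d26:-→d27:-→d28:H0→d29:-→d30:-→d31:-→d32:H2 -> H2
  + 132.10.98.136/30 (H0) depth=30
  + 132.10.98.128/26 (H0) depth=26
  lookup 132.10.98.138: bits 10000100000010100110001010001010 walk d0:-→d1:-→d2:-→d3:-→d4:-→d5:-→d6:-→d7:-→d8:H2→d9:-→d10:-→d11:-→d12:-→d13:-→d14:-→d15:-→d16:-→d17:-→d18:-→d19:-→d20:-→d21:-→d22:-→d23:-→d24:-→d25:-→d26:H0→d27:-→d28:H0→d29:-→d30:H0→d31:-→d32:H2 -> H2

== LOOKUPS ==
["H1","H0","H1","H2","H2","H2","H1","H0","H2","H2","no-route","H0","H2","H2"]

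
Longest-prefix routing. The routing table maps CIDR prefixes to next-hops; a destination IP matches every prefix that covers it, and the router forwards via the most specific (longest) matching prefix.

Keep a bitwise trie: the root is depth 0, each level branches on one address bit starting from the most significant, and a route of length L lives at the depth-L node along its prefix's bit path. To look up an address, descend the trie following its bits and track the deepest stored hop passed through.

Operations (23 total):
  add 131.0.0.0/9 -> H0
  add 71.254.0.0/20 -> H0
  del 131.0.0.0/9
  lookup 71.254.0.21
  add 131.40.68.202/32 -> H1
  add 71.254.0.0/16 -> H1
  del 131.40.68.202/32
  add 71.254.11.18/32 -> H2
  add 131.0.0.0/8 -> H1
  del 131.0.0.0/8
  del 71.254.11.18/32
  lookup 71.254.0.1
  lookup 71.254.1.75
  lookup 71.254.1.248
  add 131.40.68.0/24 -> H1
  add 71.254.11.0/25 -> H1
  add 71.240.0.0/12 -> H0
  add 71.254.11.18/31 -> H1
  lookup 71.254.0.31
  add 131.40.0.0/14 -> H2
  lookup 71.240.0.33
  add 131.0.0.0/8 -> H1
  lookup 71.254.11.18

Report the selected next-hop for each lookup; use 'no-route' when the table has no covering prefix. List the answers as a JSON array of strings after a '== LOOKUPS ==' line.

Trace:
  add 131.0.0.0/9 -> H0 at depth 9
  add 71.254.0.0/20 -> H0 at depth 20
  - 131.0.0.0/9 clear@9
  Q 71.254.0.21: descend 01000111111111100000 ; hops seen [H0] ; pick H0
  add 131.40.68.202/32 -> H1 at depth 32
  add 71.254.0.0/16 -> H1 at depth 16
  - 131.40.68.202/32 clear@32
  add 71.254.11.18/32 -> H2 at depth 32
  add 131.0.0.0/8 -> H1 at depth 8
  - 131.0.0.0/8 clear@8
  - 71.254.11.18/32 clear@32
  Q 71.254.0.1: descend 01000111111111100000 ; hops seen [H1,H0] ; pick H0
  Q 71.254.1.75: descend 01000111111111100000 ; hops seen [H1,H0] ; pick H0
  Q 71.254.1.248: descend 01000111111111100000 ; hops seen [H1,H0] ; pick H0
  add 131.40.68.0/24 -> H1 at depth 24
  add 71.254.11.0/25 -> H1 at depth 25
  add 71.240.0.0/12 -> H0 at depth 12
  add 71.254.11.18/31 -> H1 at depth 31
  Q 71.254.0.31: descend 01000111111111100000 ; hops seen [H0,H1,H0] ; pick H0
  add 131.40.0.0/14 -> H2 at depth 14
  Q 71.240.0.33: descend 010001111111 ; hops seen [H0] ; pick H0
  add 131.0.0.0/8 -> H1 at depth 8
  Q 71.254.11.18: descend 01000111111111100000101100010010 ; hops seen [H0,H1,H0,H1,H1] ; pick H1

== LOOKUPS ==
["H0","H0","H0","H0","H0","H0","H1"]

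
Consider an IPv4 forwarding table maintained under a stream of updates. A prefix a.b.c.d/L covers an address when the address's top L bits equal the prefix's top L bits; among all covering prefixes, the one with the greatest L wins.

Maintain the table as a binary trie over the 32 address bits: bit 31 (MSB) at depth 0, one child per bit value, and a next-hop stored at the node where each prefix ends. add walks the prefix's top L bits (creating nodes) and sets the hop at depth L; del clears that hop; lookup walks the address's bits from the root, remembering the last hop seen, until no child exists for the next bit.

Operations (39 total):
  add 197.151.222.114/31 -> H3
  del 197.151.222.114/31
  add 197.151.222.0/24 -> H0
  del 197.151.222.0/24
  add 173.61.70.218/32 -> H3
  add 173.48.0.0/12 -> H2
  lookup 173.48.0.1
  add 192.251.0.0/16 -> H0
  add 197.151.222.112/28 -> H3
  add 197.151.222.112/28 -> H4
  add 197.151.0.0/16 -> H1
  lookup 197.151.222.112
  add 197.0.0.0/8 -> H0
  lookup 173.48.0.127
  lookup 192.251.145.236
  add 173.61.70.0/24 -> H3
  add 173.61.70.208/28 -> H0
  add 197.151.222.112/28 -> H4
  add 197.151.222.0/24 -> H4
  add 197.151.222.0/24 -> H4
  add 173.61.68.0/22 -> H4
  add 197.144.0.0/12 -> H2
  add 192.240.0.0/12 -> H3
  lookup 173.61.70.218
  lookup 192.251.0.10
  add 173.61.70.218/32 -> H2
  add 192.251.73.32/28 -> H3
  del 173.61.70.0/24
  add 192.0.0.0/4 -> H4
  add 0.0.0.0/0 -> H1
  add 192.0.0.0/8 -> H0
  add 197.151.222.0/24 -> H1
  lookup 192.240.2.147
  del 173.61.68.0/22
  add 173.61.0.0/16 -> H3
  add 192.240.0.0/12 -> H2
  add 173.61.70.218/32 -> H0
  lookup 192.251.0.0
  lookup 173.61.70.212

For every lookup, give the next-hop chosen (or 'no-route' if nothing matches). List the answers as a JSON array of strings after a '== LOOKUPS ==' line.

Apply in order:
  add 197.151.222.114/31 -> H3 at depth 31
  del 197.151.222.114/31 (clear depth 31)
  add 197.151.222.0/24 -> H0 at depth 24
  del 197.151.222.0/24 (clear depth 24)
  add 173.61.70.218/32 -> H3 at depth 32
  add 173.48.0.0/12 -> H2 at depth 12
  lookup 173.48.0.1: bits 101011010011 walk d0:-→d1:-→d2:-→d3:-→d4:-→d5:-→d6:-→d7:-→d8:-→d9:-→d10:-→d11:-→d12:H2 -> H2
  add 192.251.0.0/16 -> H0 at depth 16
  add 197.151.222.112/28 -> H3 at depth 28
  add 197.151.222.112/28 -> H4 at depth 28
  add 197.151.0.0/16 -> H1 at depth 16
  lookup 197.151.222.112: bits 110001011001011111011110011100 walk d0:-→d1:-→d2:-→d3:-→d4:-→d5:-→d6:-→d7:-→d8:-→d9:-→d10:-→d11:-→d12:-→d13:-→d14:-→d15:-→d16:H1→d17:-→d18:-→d19:-→d20:-→d21:-→d22:-→d23:-→d24:-→d25:-→d26:-→d27:-→d28:H4→d29:-→d30:- -> H4
  add 197.0.0.0/8 -> H0 at depth 8
  lookup 173.48.0.127: bits 101011010011 walk d0:-→d1:-→d2:-→d3:-→d4:-→d5:-→d6:-→d7:-→d8:-→d9:-→d10:-→d11:-→d12:H2 -> H2
  lookup 192.251.145.236: bits 1100000011111011 walk d0:-→d1:-→d2:-→d3:-→d4:-→d5:-→d6:-→d7:-→d8:-→d9:-→d10:-→d11:-→d12:-→d13:-→d14:-→d15:-→d16:H0 -> H0
  add 173.61.70.0/24 -> H3 at depth 24
  add 173.61.70.208/28 -> H0 at depth 28
  add 197.151.222.112/28 -> H4 at depth 28
  add 197.151.222.0/24 -> H4 at depth 24
  add 197.151.222.0/24 -> H4 at depth 24
  add 173.61.68.0/22 -> H4 at depth 22
  add 197.144.0.0/12 -> H2 at depth 12
  add 192.240.0.0/12 -> H3 at depth 12
  lookup 173.61.70.218: bits 10101101001111010100011011011010 walk d0:-→d1:-→d2:-→d3:-→d4:-→d5:-→d6:-→d7:-→d8:-→d9:-→d10:-→d11:-→d12:H2→d13:-→d14:-→d15:-→d16:-→d17:-→d18:-→d19:-→d20:-→d21:-→d22:H4→d23:-→d24:H3→d25:-→d26:-→d27:-→d28:H0→d29:-→d30:-→d31:-→d32:H3 -> H3
  lookup 192.251.0.10: bits 1100000011111011 walk d0:-→d1:-→d2:-→d3:-→d4:-→d5:-→d6:-→d7:-→d8:-→d9:-→d10:-→d11:-→d12:H3→d13:-→d14:-→d15:-→d16:H0 -> H0
  add 173.61.70.218/32 -> H2 at depth 32
  add 192.251.73.32/28 -> H3 at depth 28
  del 173.61.70.0/24 (clear depth 24)
  add 192.0.0.0/4 -> H4 at depth 4
  add 0.0.0.0/0 -> H1 at depth 0
  add 192.0.0.0/8 -> H0 at depth 8
  add 197.151.222.0/24 -> H1 at depth 24
  lookup 192.240.2.147: bits 110000001111 walk d0:H1→d1:-→d2:-→d3:-→d4:H4→d5:-→d6:-→d7:-→d8:H0→d9:-→d10:-→d11:-→d12:H3 -> H3
  del 173.61.68.0/22 (clear depth 22)
  add 173.61.0.0/16 -> H3 at depth 16
  add 192.240.0.0/12 -> H2 at depth 12
  add 173.61.70.218/32 -> H0 at depth 32
  lookup 192.251.0.0: bits 11000000111110110 walk d0:H1→d1:-→d2:-→d3:-→d4:H4→d5:-→d6:-→d7:-→d8:H0→d9:-→d10:-→d11:-→d12:H2→d13:-→d14:-→d15:-→d16:H0→d17:- -> H0
  lookup 173.61.70.212: bits 1010110100111101010001101101 walk d0:H1→d1:-→d2:-→d3:-→d4:-→d5:-→d6:-→d7:-→d8:-→d9:-→d10:-→d11:-→d12:H2→d13:-→d14:-→d15:-→d16:H3→d17:-→d18:-→d19:-→d20:-→d21:-→d22:-→d23:-→d24:-→d25:-→d26:-→d27:-→d28:H0 -> H0

== LOOKUPS ==
["H2","H4","H2","H0","H3","H0","H3","H0","H0"]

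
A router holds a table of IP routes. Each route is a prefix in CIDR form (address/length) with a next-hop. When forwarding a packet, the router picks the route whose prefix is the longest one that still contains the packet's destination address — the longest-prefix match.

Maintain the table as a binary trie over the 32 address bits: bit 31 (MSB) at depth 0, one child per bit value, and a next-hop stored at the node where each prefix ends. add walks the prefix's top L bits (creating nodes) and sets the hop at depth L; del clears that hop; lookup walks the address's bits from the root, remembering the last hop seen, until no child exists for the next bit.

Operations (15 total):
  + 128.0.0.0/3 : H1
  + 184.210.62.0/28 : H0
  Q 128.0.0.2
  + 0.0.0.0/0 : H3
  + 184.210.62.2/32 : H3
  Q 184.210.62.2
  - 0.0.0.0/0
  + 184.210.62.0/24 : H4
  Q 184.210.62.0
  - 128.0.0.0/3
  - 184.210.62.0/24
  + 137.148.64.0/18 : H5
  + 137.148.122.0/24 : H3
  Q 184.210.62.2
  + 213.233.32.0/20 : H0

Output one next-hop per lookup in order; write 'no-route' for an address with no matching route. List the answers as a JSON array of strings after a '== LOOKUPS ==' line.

Trace:
  + 128.0.0.0/3 (H1) depth=3
  + 184.210.62.0/28 (H0) depth=28
  lookup 128.0.0.2: bits 100 walk d0:-→d1:-→d2:-→d3:H1 -> H1
  + 0.0.0.0/0 (H3) depth=0
  + 184.210.62.2/32 (H3) depth=32
  lookup 184.210.62.2: bits 10111000110100100011111000000010 walk d0:H3→d1:-→d2:-→d3:-→d4:-→d5:-→d6:-→d7:-→d8:-→d9:-→d10:-→d11:-→d12:-→d13:-→d14:-→d15:-→d16:-→d17:-→d18:-→d19:-→d20:-→d21:-→d22:-→d23:-→d24:-→d25:-→d26:-→d27:-→d28:H0→d29:-→d30:-→d31:-→d32:H3 -> H3
  - 0.0.0.0/0 clear@0
  + 184.210.62.0/24 (H4) depth=24
  lookup 184.210.62.0: bits 101110001101001000111110000000 walk d0:-→d1:-→d2:-→d3:-→d4:-→d5:-→d6:-→d7:-→d8:-→d9:-→d10:-→d11:-→d12:-→d13:-→d14:-→d15:-→d16:-→d17:-→d18:-→d19:-→d20:-→d21:-→d22:-→d23:-→d24:H4→d25:-→d26:-→d27:-→d28:H0→d29:-→d30:- -> H0
  - 128.0.0.0/3 clear@3
  - 184.210.62.0/24 clear@24
  + 137.148.64.0/18 (H5) depth=18
  + 137.148.122.0/24 (H3) depth=24
  lookup 184.210.62.2: bits 10111000110100100011111000000010 walk d0:-→d1:-→d2:-→d3:-→d4:-→d5:-→d6:-→d7:-→d8:-→d9:-→d10:-→d11:-→d12:-→d13:-→d14:-→d15:-→d16:-→d17:-→d18:-→d19:-→d20:-→d21:-→d22:-→d23:-→d24:-→d25:-→d26:-→d27:-→d28:H0→d29:-→d30:-→d31:-→d32:H3 -> H3
  + 213.233.32.0/20 (H0) depth=20

== LOOKUPS ==
["H1","H3","H0","H3"]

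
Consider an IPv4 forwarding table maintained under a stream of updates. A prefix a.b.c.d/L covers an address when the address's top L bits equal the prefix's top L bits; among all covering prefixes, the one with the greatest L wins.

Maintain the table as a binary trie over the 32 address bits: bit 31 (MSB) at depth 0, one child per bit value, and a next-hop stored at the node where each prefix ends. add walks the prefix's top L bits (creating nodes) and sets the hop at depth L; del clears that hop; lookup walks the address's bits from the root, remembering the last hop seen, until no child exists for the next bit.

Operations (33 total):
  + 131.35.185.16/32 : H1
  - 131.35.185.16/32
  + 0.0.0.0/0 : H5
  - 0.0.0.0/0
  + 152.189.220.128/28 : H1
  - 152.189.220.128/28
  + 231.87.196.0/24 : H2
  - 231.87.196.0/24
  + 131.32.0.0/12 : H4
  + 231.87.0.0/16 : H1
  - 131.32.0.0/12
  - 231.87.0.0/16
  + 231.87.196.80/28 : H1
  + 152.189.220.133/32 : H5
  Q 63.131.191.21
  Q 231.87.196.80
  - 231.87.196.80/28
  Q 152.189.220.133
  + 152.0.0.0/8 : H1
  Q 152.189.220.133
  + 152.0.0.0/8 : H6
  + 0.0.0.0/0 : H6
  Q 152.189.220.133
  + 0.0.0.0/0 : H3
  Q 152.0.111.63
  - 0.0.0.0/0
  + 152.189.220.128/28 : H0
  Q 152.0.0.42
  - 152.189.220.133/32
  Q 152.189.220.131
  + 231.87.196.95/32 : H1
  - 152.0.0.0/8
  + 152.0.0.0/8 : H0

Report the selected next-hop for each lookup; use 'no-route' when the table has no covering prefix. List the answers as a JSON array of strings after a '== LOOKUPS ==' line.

Apply in order:
  + 131.35.185.16/32 (H1) depth=32
  del 131.35.185.16/32 (clear depth 32)
  + 0.0.0.0/0 (H5) depth=0
  del 0.0.0.0/0 (clear depth 0)
  + 152.189.220.128/28 (H1) depth=28
  del 152.189.220.128/28 (clear depth 28)
  + 231.87.196.0/24 (H2) depth=24
  del 231.87.196.0/24 (clear depth 24)
  + 131.32.0.0/12 (H4) depth=12
  + 231.87.0.0/16 (H1) depth=16
  del 131.32.0.0/12 (clear depth 12)
  del 231.87.0.0/16 (clear depth 16)
  + 231.87.196.80/28 (H1) depth=28
  + 152.189.220.133/32 (H5) depth=32
  Q 63.131.191.21: descend ε ; hops seen [∅] ; pick no-route
  Q 231.87.196.80: descend 1110011101010111110001000101 ; hops seen [H1] ; pick H1
  del 231.87.196.80/28 (clear depth 28)
  Q 152.189.220.133: descend 10011000101111011101110010000101 ; hops seen [H5] ; pick H5
  + 152.0.0.0/8 (H1) depth=8
  Q 152.189.220.133: descend 10011000101111011101110010000101 ; hops seen [H1,H5] ; pick H5
  + 152.0.0.0/8 (H6) depth=8
  + 0.0.0.0/0 (H6) depth=0
  Q 152.189.220.133: descend 10011000101111011101110010000101 ; hops seen [H6,H6,H5] ; pick H5
  + 0.0.0.0/0 (H3) depth=0
  Q 152.0.111.63: descend 10011000 ; hops seen [H3,H6] ; pick H6
  del 0.0.0.0/0 (clear depth 0)
  + 152.189.220.128/28 (H0) depth=28
  Q 152.0.0.42: descend 10011000 ; hops seen [H6] ; pick H6
  del 152.189.220.133/32 (clear depth 32)
  Q 152.189.220.131: descend 10011000101111011101110010000 ; hops seen [H6,H0] ; pick H0
  + 231.87.196.95/32 (H1) depth=32
  del 152.0.0.0/8 (clear depth 8)
  + 152.0.0.0/8 (H0) depth=8

== LOOKUPS ==
["no-route","H1","H5","H5","H5","H6","H6","H0"]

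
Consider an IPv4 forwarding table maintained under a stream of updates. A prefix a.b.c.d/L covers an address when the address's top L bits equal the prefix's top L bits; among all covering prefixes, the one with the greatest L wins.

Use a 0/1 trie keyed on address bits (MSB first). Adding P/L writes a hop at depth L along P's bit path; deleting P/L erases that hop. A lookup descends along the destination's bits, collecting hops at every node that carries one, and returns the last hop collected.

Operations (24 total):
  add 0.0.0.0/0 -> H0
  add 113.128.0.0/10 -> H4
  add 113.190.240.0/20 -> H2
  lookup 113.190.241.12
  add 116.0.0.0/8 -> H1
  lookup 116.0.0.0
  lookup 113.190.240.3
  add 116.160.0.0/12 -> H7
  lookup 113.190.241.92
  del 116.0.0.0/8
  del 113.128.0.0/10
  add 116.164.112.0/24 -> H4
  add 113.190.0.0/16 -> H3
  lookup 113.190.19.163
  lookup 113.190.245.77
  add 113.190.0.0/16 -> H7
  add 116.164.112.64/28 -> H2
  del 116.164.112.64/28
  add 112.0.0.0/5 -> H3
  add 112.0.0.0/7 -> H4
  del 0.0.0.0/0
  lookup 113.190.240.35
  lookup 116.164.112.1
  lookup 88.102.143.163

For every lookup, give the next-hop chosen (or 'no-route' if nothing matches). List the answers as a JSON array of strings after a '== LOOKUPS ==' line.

Apply in order:
  + 0.0.0.0/0 (H0) depth=0
  + 113.128.0.0/10 (H4) depth=10
  + 113.190.240.0/20 (H2) depth=20
  lookup 113.190.241.12: bits 01110001101111101111 walk d0:H0→d1:-→d2:-→d3:-→d4:-→d5:-→d6:-→d7:-→d8:-→d9:-→d10:H4→d11:-→d12:-→d13:-→d14:-→d15:-→d16:-→d17:-→d18:-→d19:-→d20:H2 -> H2
  + 116.0.0.0/8 (H1) depth=8
  lookup 116.0.0.0: bits 01110100 walk d0:H0→d1:-→d2:-→d3:-→d4:-→d5:-→d6:-→d7:-→d8:H1 -> H1
  lookup 113.190.240.3: bits 01110001101111101111 walk d0:H0→d1:-→d2:-→d3:-→d4:-→d5:-→d6:-→d7:-→d8:-→d9:-→d10:H4→d11:-→d12:-→d13:-→d14:-→d15:-→d16:-→d17:-→d18:-→d19:-→d20:H2 -> H2
  + 116.160.0.0/12 (H7) depth=12
  lookup 113.190.241.92: bits 01110001101111101111 walk d0:H0→d1:-→d2:-→d3:-→d4:-→d5:-→d6:-→d7:-→d8:-→d9:-→d10:H4→d11:-→d12:-→d13:-→d14:-→d15:-→d16:-→d17:-→d18:-→d19:-→d20:H2 -> H2
  del 116.0.0.0/8 (clear depth 8)
  del 113.128.0.0/10 (clear depth 10)
  + 116.164.112.0/24 (H4) depth=24
  + 113.190.0.0/16 (H3) depth=16
  lookup 113.190.19.163: bits 0111000110111110 walk d0:H0→d1:-→d2:-→d3:-→d4:-→d5:-→d6:-→d7:-→d8:-→d9:-→d10:-→d11:-→d12:-→d13:-→d14:-→d15:-→d16:H3 -> H3
  lookup 113.190.245.77: bits 01110001101111101111 walk d0:H0→d1:-→d2:-→d3:-→d4:-→d5:-→d6:-→d7:-→d8:-→d9:-→d10:-→d11:-→d12:-→d13:-→d14:-→d15:-→d16:H3→d17:-→d18:-→d19:-→d20:H2 -> H2
  + 113.190.0.0/16 (H7) depth=16
  + 116.164.112.64/28 (H2) depth=28
  del 116.164.112.64/28 (clear depth 28)
  + 112.0.0.0/5 (H3) depth=5
  + 112.0.0.0/7 (H4) depth=7
  del 0.0.0.0/0 (clear depth 0)
  lookup 113.190.240.35: bits 01110001101111101111 walk d0:-→d1:-→d2:-→d3:-→d4:-→d5:H3→d6:-→d7:H4→d8:-→d9:-→d10:-→d11:-→d12:-→d13:-→d14:-→d15:-→d16:H7→d17:-→d18:-→d19:-→d20:H2 -> H2
  lookup 116.164.112.1: bits 0111010010100100011100000 walk d0:-→d1:-→d2:-→d3:-→d4:-→d5:H3→d6:-→d7:-→d8:-→d9:-→d10:-→d11:-→d12:H7→d13:-→d14:-→d15:-→d16:-→d17:-→d18:-→d19:-→d20:-→d21:-→d22:-→d23:-→d24:H4→d25:- -> H4
  lookup 88.102.143.163: bits 01 walk d0:-→d1:-→d2:- -> no-route

== LOOKUPS ==
["H2","H1","H2","H2","H3","H2","H2","H4","no-route"]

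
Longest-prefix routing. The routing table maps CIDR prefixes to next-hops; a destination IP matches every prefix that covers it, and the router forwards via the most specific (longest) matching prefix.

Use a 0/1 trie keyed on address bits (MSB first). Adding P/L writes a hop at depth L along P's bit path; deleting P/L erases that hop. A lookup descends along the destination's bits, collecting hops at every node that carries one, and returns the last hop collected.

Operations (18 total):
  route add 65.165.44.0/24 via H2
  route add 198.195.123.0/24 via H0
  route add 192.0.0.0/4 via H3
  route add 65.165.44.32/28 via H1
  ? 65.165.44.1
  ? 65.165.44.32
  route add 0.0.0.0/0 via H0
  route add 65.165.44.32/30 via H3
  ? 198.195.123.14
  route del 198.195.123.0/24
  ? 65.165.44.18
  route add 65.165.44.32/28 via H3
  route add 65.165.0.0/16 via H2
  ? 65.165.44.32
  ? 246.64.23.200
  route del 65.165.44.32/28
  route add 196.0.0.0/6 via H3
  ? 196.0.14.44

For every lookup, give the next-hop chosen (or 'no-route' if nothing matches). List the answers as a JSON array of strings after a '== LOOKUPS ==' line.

Process each operation:
  add 65.165.44.0/24 -> H2 at depth 24
  add 198.195.123.0/24 -> H0 at depth 24
  add 192.0.0.0/4 -> H3 at depth 4
  add 65.165.44.32/28 -> H1 at depth 28
  Q 65.165.44.1: descend 01000001101001010010110000 ; hops seen [H2] ; pick H2
  Q 65.165.44.32: descend 0100000110100101001011000010 ; hops seen [H2,H1] ; pick H1
  add 0.0.0.0/0 -> H0 at depth 0
  add 65.165.44.32/30 -> H3 at depth 30
  Q 198.195.123.14: descend 110001101100001101111011 ; hops seen [H0,H3,H0] ; pick H0
  - 198.195.123.0/24 clear@24
  Q 65.165.44.18: descend 01000001101001010010110000 ; hops seen [H0,H2] ; pick H2
  add 65.165.44.32/28 -> H3 at depth 28
  add 65.165.0.0/16 -> H2 at depth 16
  Q 65.165.44.32: descend 010000011010010100101100001000 ; hops seen [H0,H2,H2,H3,H3] ; pick H3
  Q 246.64.23.200: descend 11 ; hops seen [H0] ; pick H0
  - 65.165.44.32/28 clear@28
  add 196.0.0.0/6 -> H3 at depth 6
  Q 196.0.14.44: descend 110001 ; hops seen [H0,H3,H3] ; pick H3

== LOOKUPS ==
["H2","H1","H0","H2","H3","H0","H3"]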